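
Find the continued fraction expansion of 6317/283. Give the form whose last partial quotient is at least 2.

[22; 3, 9, 10]

6317 = 22×283 + 91
283 = 3×91 + 10
91 = 9×10 + 1
10 = 10×1 + 0  (stop)
So 6317/283 = [22; 3, 9, 10].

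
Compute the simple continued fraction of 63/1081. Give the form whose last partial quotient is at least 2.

[0; 17, 6, 3, 3]

63 = 0×1081 + 63
1081 = 17×63 + 10
63 = 6×10 + 3
10 = 3×3 + 1
3 = 3×1 + 0  (stop)
So 63/1081 = [0; 17, 6, 3, 3].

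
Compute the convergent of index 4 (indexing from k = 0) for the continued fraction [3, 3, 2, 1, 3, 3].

122/37

Using pₖ = aₖpₖ₋₁ + pₖ₋₂, qₖ = aₖqₖ₋₁ + qₖ₋₂ (with p₋₁=1, p₋₂=0, q₋₁=0, q₋₂=1):
  k=0: a=3, p=3, q=1
  k=1: a=3, p=10, q=3
  k=2: a=2, p=23, q=7
  k=3: a=1, p=33, q=10
  k=4: a=3, p=122, q=37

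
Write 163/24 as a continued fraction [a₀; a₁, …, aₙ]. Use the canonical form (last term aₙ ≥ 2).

[6; 1, 3, 1, 4]

163 = 6*24 + 19
24 = 1*19 + 5
19 = 3*5 + 4
5 = 1*4 + 1
4 = 4*1 + 0  (stop)
So 163/24 = [6; 1, 3, 1, 4].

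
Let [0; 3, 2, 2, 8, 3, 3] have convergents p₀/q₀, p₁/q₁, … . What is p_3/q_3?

Using pₖ = aₖpₖ₋₁ + pₖ₋₂, qₖ = aₖqₖ₋₁ + qₖ₋₂ (with p₋₁=1, p₋₂=0, q₋₁=0, q₋₂=1):
  k=0: a=0, p=0, q=1
  k=1: a=3, p=1, q=3
  k=2: a=2, p=2, q=7
  k=3: a=2, p=5, q=17

5/17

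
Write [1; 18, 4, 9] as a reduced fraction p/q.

712/675

Fold from the inside: start with 9/1.
  4 + 1/9 = 37/9
  18 + 9/37 = 675/37
  1 + 37/675 = 712/675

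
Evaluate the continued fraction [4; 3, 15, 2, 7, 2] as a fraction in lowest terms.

Fold from the inside: start with 2/1.
  7 + 1/2 = 15/2
  2 + 2/15 = 32/15
  15 + 15/32 = 495/32
  3 + 32/495 = 1517/495
  4 + 495/1517 = 6563/1517

6563/1517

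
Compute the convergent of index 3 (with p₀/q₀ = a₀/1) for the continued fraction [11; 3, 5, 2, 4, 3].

Using pₖ = aₖpₖ₋₁ + pₖ₋₂, qₖ = aₖqₖ₋₁ + qₖ₋₂ (with p₋₁=1, p₋₂=0, q₋₁=0, q₋₂=1):
  k=0: a=11, p=11, q=1
  k=1: a=3, p=34, q=3
  k=2: a=5, p=181, q=16
  k=3: a=2, p=396, q=35

396/35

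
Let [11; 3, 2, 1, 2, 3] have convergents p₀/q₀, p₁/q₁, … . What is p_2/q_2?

Using pₖ = aₖpₖ₋₁ + pₖ₋₂, qₖ = aₖqₖ₋₁ + qₖ₋₂ (with p₋₁=1, p₋₂=0, q₋₁=0, q₋₂=1):
  k=0: a=11, p=11, q=1
  k=1: a=3, p=34, q=3
  k=2: a=2, p=79, q=7

79/7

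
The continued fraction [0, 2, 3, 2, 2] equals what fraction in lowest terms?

Using pₖ = aₖpₖ₋₁ + pₖ₋₂ and qₖ = aₖqₖ₋₁ + qₖ₋₂:
  k=0: a=0, p=0, q=1
  k=1: a=2, p=1, q=2
  k=2: a=3, p=3, q=7
  k=3: a=2, p=7, q=16
  k=4: a=2, p=17, q=39

17/39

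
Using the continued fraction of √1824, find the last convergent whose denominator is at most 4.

128/3

√1824 = [42; 1, 2, 2, 2, 1, 84, …] (period length 6).
Convergents:
  p_0/q_0 = 42/1
  p_1/q_1 = 43/1
  p_2/q_2 = 128/3
  p_3/q_3 = 299/7
q_2 = 3 ≤ 4 < 7 = q_3, so the answer is 128/3.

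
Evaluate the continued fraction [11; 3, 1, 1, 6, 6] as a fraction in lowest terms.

Fold from the inside: start with 6/1.
  6 + 1/6 = 37/6
  1 + 6/37 = 43/37
  1 + 37/43 = 80/43
  3 + 43/80 = 283/80
  11 + 80/283 = 3193/283

3193/283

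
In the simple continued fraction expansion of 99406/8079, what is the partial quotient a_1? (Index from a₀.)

99406 = 12·8079 + 2458   →  a_0 = 12
8079 = 3·2458 + 705   →  a_1 = 3

3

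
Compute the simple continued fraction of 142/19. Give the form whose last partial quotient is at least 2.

[7; 2, 9]

142 = 7×19 + 9
19 = 2×9 + 1
9 = 9×1 + 0  (stop)
So 142/19 = [7; 2, 9].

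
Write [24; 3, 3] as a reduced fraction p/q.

243/10

Using pₖ = aₖpₖ₋₁ + pₖ₋₂ and qₖ = aₖqₖ₋₁ + qₖ₋₂:
  k=0: a=24, p=24, q=1
  k=1: a=3, p=73, q=3
  k=2: a=3, p=243, q=10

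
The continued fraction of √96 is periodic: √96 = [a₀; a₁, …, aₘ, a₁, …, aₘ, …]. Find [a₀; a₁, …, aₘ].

a₀ = ⌊√96⌋ = 9.

[9; 1, 3, 1, 18]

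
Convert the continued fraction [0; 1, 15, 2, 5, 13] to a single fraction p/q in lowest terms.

Fold from the inside: start with 13/1.
  5 + 1/13 = 66/13
  2 + 13/66 = 145/66
  15 + 66/145 = 2241/145
  1 + 145/2241 = 2386/2241
  0 + 2241/2386 = 2241/2386

2241/2386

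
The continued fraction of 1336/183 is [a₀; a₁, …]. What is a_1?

3

1336 = 7·183 + 55   →  a_0 = 7
183 = 3·55 + 18   →  a_1 = 3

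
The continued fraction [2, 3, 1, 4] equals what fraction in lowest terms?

Using pₖ = aₖpₖ₋₁ + pₖ₋₂ and qₖ = aₖqₖ₋₁ + qₖ₋₂:
  k=0: a=2, p=2, q=1
  k=1: a=3, p=7, q=3
  k=2: a=1, p=9, q=4
  k=3: a=4, p=43, q=19

43/19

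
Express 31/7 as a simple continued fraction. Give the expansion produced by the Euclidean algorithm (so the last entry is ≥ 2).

31 = 4*7 + 3
7 = 2*3 + 1
3 = 3*1 + 0  (stop)
So 31/7 = [4; 2, 3].

[4; 2, 3]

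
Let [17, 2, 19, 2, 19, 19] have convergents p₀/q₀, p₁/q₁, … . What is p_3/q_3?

1399/80

Using pₖ = aₖpₖ₋₁ + pₖ₋₂, qₖ = aₖqₖ₋₁ + qₖ₋₂ (with p₋₁=1, p₋₂=0, q₋₁=0, q₋₂=1):
  k=0: a=17, p=17, q=1
  k=1: a=2, p=35, q=2
  k=2: a=19, p=682, q=39
  k=3: a=2, p=1399, q=80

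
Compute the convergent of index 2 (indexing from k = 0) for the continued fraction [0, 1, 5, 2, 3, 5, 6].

Using pₖ = aₖpₖ₋₁ + pₖ₋₂, qₖ = aₖqₖ₋₁ + qₖ₋₂ (with p₋₁=1, p₋₂=0, q₋₁=0, q₋₂=1):
  k=0: a=0, p=0, q=1
  k=1: a=1, p=1, q=1
  k=2: a=5, p=5, q=6

5/6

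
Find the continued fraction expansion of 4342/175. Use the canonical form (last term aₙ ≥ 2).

4342 = 24·175 + 142
175 = 1·142 + 33
142 = 4·33 + 10
33 = 3·10 + 3
10 = 3·3 + 1
3 = 3·1 + 0  (stop)
So 4342/175 = [24; 1, 4, 3, 3, 3].

[24; 1, 4, 3, 3, 3]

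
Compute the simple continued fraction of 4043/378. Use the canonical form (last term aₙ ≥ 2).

4043 = 10*378 + 263
378 = 1*263 + 115
263 = 2*115 + 33
115 = 3*33 + 16
33 = 2*16 + 1
16 = 16*1 + 0  (stop)
So 4043/378 = [10; 1, 2, 3, 2, 16].

[10; 1, 2, 3, 2, 16]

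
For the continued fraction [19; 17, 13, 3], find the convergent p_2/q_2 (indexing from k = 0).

Using pₖ = aₖpₖ₋₁ + pₖ₋₂, qₖ = aₖqₖ₋₁ + qₖ₋₂ (with p₋₁=1, p₋₂=0, q₋₁=0, q₋₂=1):
  k=0: a=19, p=19, q=1
  k=1: a=17, p=324, q=17
  k=2: a=13, p=4231, q=222

4231/222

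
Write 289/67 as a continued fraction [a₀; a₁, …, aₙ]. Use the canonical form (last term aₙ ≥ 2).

289 = 4·67 + 21
67 = 3·21 + 4
21 = 5·4 + 1
4 = 4·1 + 0  (stop)
So 289/67 = [4; 3, 5, 4].

[4; 3, 5, 4]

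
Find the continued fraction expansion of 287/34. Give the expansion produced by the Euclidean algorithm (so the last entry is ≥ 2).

[8; 2, 3, 1, 3]

287 = 8*34 + 15
34 = 2*15 + 4
15 = 3*4 + 3
4 = 1*3 + 1
3 = 3*1 + 0  (stop)
So 287/34 = [8; 2, 3, 1, 3].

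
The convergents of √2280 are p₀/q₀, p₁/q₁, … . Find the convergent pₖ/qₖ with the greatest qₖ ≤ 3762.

72961/1528

√2280 = [47; 1, 2, 1, 94, …] (period length 4).
Convergents:
  p_0/q_0 = 47/1
  p_1/q_1 = 48/1
  p_2/q_2 = 143/3
  p_3/q_3 = 191/4
  p_4/q_4 = 18097/379
  p_5/q_5 = 18288/383
  p_6/q_6 = 54673/1145
  p_7/q_7 = 72961/1528
  p_8/q_8 = 6913007/144777
q_7 = 1528 ≤ 3762 < 144777 = q_8, so the answer is 72961/1528.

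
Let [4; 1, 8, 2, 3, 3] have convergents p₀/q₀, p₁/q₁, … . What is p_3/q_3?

Using pₖ = aₖpₖ₋₁ + pₖ₋₂, qₖ = aₖqₖ₋₁ + qₖ₋₂ (with p₋₁=1, p₋₂=0, q₋₁=0, q₋₂=1):
  k=0: a=4, p=4, q=1
  k=1: a=1, p=5, q=1
  k=2: a=8, p=44, q=9
  k=3: a=2, p=93, q=19

93/19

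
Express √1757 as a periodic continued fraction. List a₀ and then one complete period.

a₀ = ⌊√1757⌋ = 41.
With m₀=0, d₀=1 and mₖ₊₁ = dₖaₖ − mₖ, dₖ₊₁ = (n − mₖ₊₁²)/dₖ, aₖ₊₁ = ⌊(a₀+mₖ₊₁)/dₖ₊₁⌋:
  k=1: m=41, d=76, a=1
  k=2: m=35, d=7, a=10
  k=3: m=35, d=76, a=1
  k=4: m=41, d=1, a=82
d=1 and a=2a₀=82 at k=4, so the next step gives (m, d) = (41, 76) again — its k=1 value — and the period has length 4.

[41; 1, 10, 1, 82]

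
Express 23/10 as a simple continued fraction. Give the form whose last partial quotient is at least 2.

[2; 3, 3]

23 = 2×10 + 3
10 = 3×3 + 1
3 = 3×1 + 0  (stop)
So 23/10 = [2; 3, 3].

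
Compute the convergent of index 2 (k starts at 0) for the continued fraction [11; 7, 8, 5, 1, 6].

Using pₖ = aₖpₖ₋₁ + pₖ₋₂, qₖ = aₖqₖ₋₁ + qₖ₋₂ (with p₋₁=1, p₋₂=0, q₋₁=0, q₋₂=1):
  k=0: a=11, p=11, q=1
  k=1: a=7, p=78, q=7
  k=2: a=8, p=635, q=57

635/57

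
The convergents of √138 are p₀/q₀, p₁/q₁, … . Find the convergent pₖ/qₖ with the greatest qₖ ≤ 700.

4417/376

√138 = [11; 1, 2, 1, 22, …] (period length 4).
Convergents:
  p_0/q_0 = 11/1
  p_1/q_1 = 12/1
  p_2/q_2 = 35/3
  p_3/q_3 = 47/4
  p_4/q_4 = 1069/91
  p_5/q_5 = 1116/95
  p_6/q_6 = 3301/281
  p_7/q_7 = 4417/376
  p_8/q_8 = 100475/8553
q_7 = 376 ≤ 700 < 8553 = q_8, so the answer is 4417/376.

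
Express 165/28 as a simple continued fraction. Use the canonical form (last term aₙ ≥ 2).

[5; 1, 8, 3]

165 = 5·28 + 25
28 = 1·25 + 3
25 = 8·3 + 1
3 = 3·1 + 0  (stop)
So 165/28 = [5; 1, 8, 3].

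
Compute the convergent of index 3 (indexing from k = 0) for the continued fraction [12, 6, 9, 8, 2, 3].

5425/446

Using pₖ = aₖpₖ₋₁ + pₖ₋₂, qₖ = aₖqₖ₋₁ + qₖ₋₂ (with p₋₁=1, p₋₂=0, q₋₁=0, q₋₂=1):
  k=0: a=12, p=12, q=1
  k=1: a=6, p=73, q=6
  k=2: a=9, p=669, q=55
  k=3: a=8, p=5425, q=446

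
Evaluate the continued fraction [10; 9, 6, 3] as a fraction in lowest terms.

1759/174

Using pₖ = aₖpₖ₋₁ + pₖ₋₂ and qₖ = aₖqₖ₋₁ + qₖ₋₂:
  k=0: a=10, p=10, q=1
  k=1: a=9, p=91, q=9
  k=2: a=6, p=556, q=55
  k=3: a=3, p=1759, q=174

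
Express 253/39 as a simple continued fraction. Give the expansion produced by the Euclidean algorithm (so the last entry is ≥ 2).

253 = 6·39 + 19
39 = 2·19 + 1
19 = 19·1 + 0  (stop)
So 253/39 = [6; 2, 19].

[6; 2, 19]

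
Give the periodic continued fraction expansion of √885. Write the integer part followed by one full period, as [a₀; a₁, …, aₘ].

[29; 1, 2, 1, 58]

a₀ = ⌊√885⌋ = 29.
With m₀=0, d₀=1 and mₖ₊₁ = dₖaₖ − mₖ, dₖ₊₁ = (n − mₖ₊₁²)/dₖ, aₖ₊₁ = ⌊(a₀+mₖ₊₁)/dₖ₊₁⌋:
  k=1: m=29, d=44, a=1
  k=2: m=15, d=15, a=2
  k=3: m=15, d=44, a=1
  k=4: m=29, d=1, a=58
d=1 and a=2a₀=58 at k=4, so the next step gives (m, d) = (29, 44) again — its k=1 value — and the period has length 4.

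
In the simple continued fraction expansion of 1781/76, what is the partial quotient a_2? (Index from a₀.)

3

1781 = 23·76 + 33   →  a_0 = 23
76 = 2·33 + 10   →  a_1 = 2
33 = 3·10 + 3   →  a_2 = 3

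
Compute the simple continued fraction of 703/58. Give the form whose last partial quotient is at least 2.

[12; 8, 3, 2]

703 = 12·58 + 7
58 = 8·7 + 2
7 = 3·2 + 1
2 = 2·1 + 0  (stop)
So 703/58 = [12; 8, 3, 2].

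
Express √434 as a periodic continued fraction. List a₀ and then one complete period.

a₀ = ⌊√434⌋ = 20.

[20; 1, 4, 1, 40]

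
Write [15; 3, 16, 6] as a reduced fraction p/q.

Fold from the inside: start with 6/1.
  16 + 1/6 = 97/6
  3 + 6/97 = 297/97
  15 + 97/297 = 4552/297

4552/297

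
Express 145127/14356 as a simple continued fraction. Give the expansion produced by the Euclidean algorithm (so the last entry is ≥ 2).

[10; 9, 6, 5, 6, 8]

145127 = 10×14356 + 1567
14356 = 9×1567 + 253
1567 = 6×253 + 49
253 = 5×49 + 8
49 = 6×8 + 1
8 = 8×1 + 0  (stop)
So 145127/14356 = [10; 9, 6, 5, 6, 8].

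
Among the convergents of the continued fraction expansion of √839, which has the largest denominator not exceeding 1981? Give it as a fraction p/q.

48691/1681

√839 = [28; 1, 27, 1, 56, …] (period length 4).
Convergents:
  p_0/q_0 = 28/1
  p_1/q_1 = 29/1
  p_2/q_2 = 811/28
  p_3/q_3 = 840/29
  p_4/q_4 = 47851/1652
  p_5/q_5 = 48691/1681
  p_6/q_6 = 1362508/47039
q_5 = 1681 ≤ 1981 < 47039 = q_6, so the answer is 48691/1681.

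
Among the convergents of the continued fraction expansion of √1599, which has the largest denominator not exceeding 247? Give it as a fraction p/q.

√1599 = [39; 1, 78, …] (period length 2).
Convergents:
  p_0/q_0 = 39/1
  p_1/q_1 = 40/1
  p_2/q_2 = 3159/79
  p_3/q_3 = 3199/80
  p_4/q_4 = 252681/6319
q_3 = 80 ≤ 247 < 6319 = q_4, so the answer is 3199/80.

3199/80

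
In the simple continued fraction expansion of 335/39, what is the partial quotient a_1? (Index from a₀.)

335 = 8·39 + 23   →  a_0 = 8
39 = 1·23 + 16   →  a_1 = 1

1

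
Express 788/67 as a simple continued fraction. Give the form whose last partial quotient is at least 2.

[11; 1, 3, 5, 3]

788 = 11·67 + 51
67 = 1·51 + 16
51 = 3·16 + 3
16 = 5·3 + 1
3 = 3·1 + 0  (stop)
So 788/67 = [11; 1, 3, 5, 3].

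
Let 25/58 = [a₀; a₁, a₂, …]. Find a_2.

25 = 0·58 + 25   →  a_0 = 0
58 = 2·25 + 8   →  a_1 = 2
25 = 3·8 + 1   →  a_2 = 3

3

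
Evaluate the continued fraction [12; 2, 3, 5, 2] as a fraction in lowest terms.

1007/81

Using pₖ = aₖpₖ₋₁ + pₖ₋₂ and qₖ = aₖqₖ₋₁ + qₖ₋₂:
  k=0: a=12, p=12, q=1
  k=1: a=2, p=25, q=2
  k=2: a=3, p=87, q=7
  k=3: a=5, p=460, q=37
  k=4: a=2, p=1007, q=81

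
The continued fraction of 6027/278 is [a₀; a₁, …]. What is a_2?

6027 = 21·278 + 189   →  a_0 = 21
278 = 1·189 + 89   →  a_1 = 1
189 = 2·89 + 11   →  a_2 = 2

2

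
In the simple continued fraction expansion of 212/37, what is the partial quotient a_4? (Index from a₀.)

2

212 = 5·37 + 27   →  a_0 = 5
37 = 1·27 + 10   →  a_1 = 1
27 = 2·10 + 7   →  a_2 = 2
10 = 1·7 + 3   →  a_3 = 1
7 = 2·3 + 1   →  a_4 = 2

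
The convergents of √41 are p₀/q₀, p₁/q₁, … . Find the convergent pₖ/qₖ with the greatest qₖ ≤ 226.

√41 = [6; 2, 2, 12, …] (period length 3).
Convergents:
  p_0/q_0 = 6/1
  p_1/q_1 = 13/2
  p_2/q_2 = 32/5
  p_3/q_3 = 397/62
  p_4/q_4 = 826/129
  p_5/q_5 = 2049/320
q_4 = 129 ≤ 226 < 320 = q_5, so the answer is 826/129.

826/129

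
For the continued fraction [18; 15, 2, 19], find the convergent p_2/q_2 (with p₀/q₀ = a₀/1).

Using pₖ = aₖpₖ₋₁ + pₖ₋₂, qₖ = aₖqₖ₋₁ + qₖ₋₂ (with p₋₁=1, p₋₂=0, q₋₁=0, q₋₂=1):
  k=0: a=18, p=18, q=1
  k=1: a=15, p=271, q=15
  k=2: a=2, p=560, q=31

560/31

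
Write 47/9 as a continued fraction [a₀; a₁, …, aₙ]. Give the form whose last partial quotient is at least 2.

[5; 4, 2]

47 = 5*9 + 2
9 = 4*2 + 1
2 = 2*1 + 0  (stop)
So 47/9 = [5; 4, 2].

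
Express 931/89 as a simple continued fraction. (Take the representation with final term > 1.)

931 = 10*89 + 41
89 = 2*41 + 7
41 = 5*7 + 6
7 = 1*6 + 1
6 = 6*1 + 0  (stop)
So 931/89 = [10; 2, 5, 1, 6].

[10; 2, 5, 1, 6]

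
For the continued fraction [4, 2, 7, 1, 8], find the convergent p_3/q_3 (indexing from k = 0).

76/17

Using pₖ = aₖpₖ₋₁ + pₖ₋₂, qₖ = aₖqₖ₋₁ + qₖ₋₂ (with p₋₁=1, p₋₂=0, q₋₁=0, q₋₂=1):
  k=0: a=4, p=4, q=1
  k=1: a=2, p=9, q=2
  k=2: a=7, p=67, q=15
  k=3: a=1, p=76, q=17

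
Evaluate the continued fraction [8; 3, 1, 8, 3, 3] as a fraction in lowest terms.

Fold from the inside: start with 3/1.
  3 + 1/3 = 10/3
  8 + 3/10 = 83/10
  1 + 10/83 = 93/83
  3 + 83/93 = 362/93
  8 + 93/362 = 2989/362

2989/362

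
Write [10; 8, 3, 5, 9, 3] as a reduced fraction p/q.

38447/3799

Using pₖ = aₖpₖ₋₁ + pₖ₋₂ and qₖ = aₖqₖ₋₁ + qₖ₋₂:
  k=0: a=10, p=10, q=1
  k=1: a=8, p=81, q=8
  k=2: a=3, p=253, q=25
  k=3: a=5, p=1346, q=133
  k=4: a=9, p=12367, q=1222
  k=5: a=3, p=38447, q=3799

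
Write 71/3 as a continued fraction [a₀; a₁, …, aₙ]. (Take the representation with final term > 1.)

[23; 1, 2]

71 = 23·3 + 2
3 = 1·2 + 1
2 = 2·1 + 0  (stop)
So 71/3 = [23; 1, 2].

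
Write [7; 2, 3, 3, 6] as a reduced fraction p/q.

Fold from the inside: start with 6/1.
  3 + 1/6 = 19/6
  3 + 6/19 = 63/19
  2 + 19/63 = 145/63
  7 + 63/145 = 1078/145

1078/145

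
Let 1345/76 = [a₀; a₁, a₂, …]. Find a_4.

3

1345 = 17·76 + 53   →  a_0 = 17
76 = 1·53 + 23   →  a_1 = 1
53 = 2·23 + 7   →  a_2 = 2
23 = 3·7 + 2   →  a_3 = 3
7 = 3·2 + 1   →  a_4 = 3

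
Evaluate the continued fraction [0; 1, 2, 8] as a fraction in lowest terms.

Fold from the inside: start with 8/1.
  2 + 1/8 = 17/8
  1 + 8/17 = 25/17
  0 + 17/25 = 17/25

17/25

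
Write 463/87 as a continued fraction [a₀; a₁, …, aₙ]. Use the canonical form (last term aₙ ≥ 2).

[5; 3, 9, 3]

463 = 5×87 + 28
87 = 3×28 + 3
28 = 9×3 + 1
3 = 3×1 + 0  (stop)
So 463/87 = [5; 3, 9, 3].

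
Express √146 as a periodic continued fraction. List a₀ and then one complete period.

a₀ = ⌊√146⌋ = 12.
With m₀=0, d₀=1 and mₖ₊₁ = dₖaₖ − mₖ, dₖ₊₁ = (n − mₖ₊₁²)/dₖ, aₖ₊₁ = ⌊(a₀+mₖ₊₁)/dₖ₊₁⌋:
  k=1: m=12, d=2, a=12
  k=2: m=12, d=1, a=24
d=1 and a=2a₀=24 at k=2, so the next step gives (m, d) = (12, 2) again — its k=1 value — and the period has length 2.

[12; 12, 24]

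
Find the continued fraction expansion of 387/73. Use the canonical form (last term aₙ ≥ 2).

[5; 3, 3, 7]

387 = 5×73 + 22
73 = 3×22 + 7
22 = 3×7 + 1
7 = 7×1 + 0  (stop)
So 387/73 = [5; 3, 3, 7].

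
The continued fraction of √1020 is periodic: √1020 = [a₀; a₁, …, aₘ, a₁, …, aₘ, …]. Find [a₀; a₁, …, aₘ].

[31; 1, 14, 1, 62]

a₀ = ⌊√1020⌋ = 31.
With m₀=0, d₀=1 and mₖ₊₁ = dₖaₖ − mₖ, dₖ₊₁ = (n − mₖ₊₁²)/dₖ, aₖ₊₁ = ⌊(a₀+mₖ₊₁)/dₖ₊₁⌋:
  k=1: m=31, d=59, a=1
  k=2: m=28, d=4, a=14
  k=3: m=28, d=59, a=1
  k=4: m=31, d=1, a=62
d=1 and a=2a₀=62 at k=4, so the next step gives (m, d) = (31, 59) again — its k=1 value — and the period has length 4.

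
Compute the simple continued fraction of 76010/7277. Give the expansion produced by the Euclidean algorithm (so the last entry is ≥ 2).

[10; 2, 4, 15, 3, 17]

76010 = 10*7277 + 3240
7277 = 2*3240 + 797
3240 = 4*797 + 52
797 = 15*52 + 17
52 = 3*17 + 1
17 = 17*1 + 0  (stop)
So 76010/7277 = [10; 2, 4, 15, 3, 17].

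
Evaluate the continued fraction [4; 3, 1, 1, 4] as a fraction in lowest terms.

Using pₖ = aₖpₖ₋₁ + pₖ₋₂ and qₖ = aₖqₖ₋₁ + qₖ₋₂:
  k=0: a=4, p=4, q=1
  k=1: a=3, p=13, q=3
  k=2: a=1, p=17, q=4
  k=3: a=1, p=30, q=7
  k=4: a=4, p=137, q=32

137/32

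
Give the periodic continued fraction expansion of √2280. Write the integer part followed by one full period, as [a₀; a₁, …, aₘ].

a₀ = ⌊√2280⌋ = 47.

[47; 1, 2, 1, 94]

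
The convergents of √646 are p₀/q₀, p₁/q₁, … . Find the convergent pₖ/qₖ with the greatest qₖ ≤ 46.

305/12

√646 = [25; 2, 2, 2, 50, …] (period length 4).
Convergents:
  p_0/q_0 = 25/1
  p_1/q_1 = 51/2
  p_2/q_2 = 127/5
  p_3/q_3 = 305/12
  p_4/q_4 = 15377/605
q_3 = 12 ≤ 46 < 605 = q_4, so the answer is 305/12.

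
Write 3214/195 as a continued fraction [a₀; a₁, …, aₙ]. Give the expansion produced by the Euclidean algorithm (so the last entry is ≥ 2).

3214 = 16×195 + 94
195 = 2×94 + 7
94 = 13×7 + 3
7 = 2×3 + 1
3 = 3×1 + 0  (stop)
So 3214/195 = [16; 2, 13, 2, 3].

[16; 2, 13, 2, 3]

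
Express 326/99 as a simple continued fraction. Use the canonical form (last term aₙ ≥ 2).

326 = 3·99 + 29
99 = 3·29 + 12
29 = 2·12 + 5
12 = 2·5 + 2
5 = 2·2 + 1
2 = 2·1 + 0  (stop)
So 326/99 = [3; 3, 2, 2, 2, 2].

[3; 3, 2, 2, 2, 2]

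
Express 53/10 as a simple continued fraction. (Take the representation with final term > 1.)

53 = 5×10 + 3
10 = 3×3 + 1
3 = 3×1 + 0  (stop)
So 53/10 = [5; 3, 3].

[5; 3, 3]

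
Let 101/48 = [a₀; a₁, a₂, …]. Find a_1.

9

101 = 2·48 + 5   →  a_0 = 2
48 = 9·5 + 3   →  a_1 = 9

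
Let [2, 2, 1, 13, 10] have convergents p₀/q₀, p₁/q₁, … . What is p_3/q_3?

Using pₖ = aₖpₖ₋₁ + pₖ₋₂, qₖ = aₖqₖ₋₁ + qₖ₋₂ (with p₋₁=1, p₋₂=0, q₋₁=0, q₋₂=1):
  k=0: a=2, p=2, q=1
  k=1: a=2, p=5, q=2
  k=2: a=1, p=7, q=3
  k=3: a=13, p=96, q=41

96/41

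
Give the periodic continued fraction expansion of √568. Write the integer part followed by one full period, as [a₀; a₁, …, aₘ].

[23; 1, 4, 1, 46]

a₀ = ⌊√568⌋ = 23.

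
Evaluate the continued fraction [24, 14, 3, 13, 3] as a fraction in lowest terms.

42411/1762

Fold from the inside: start with 3/1.
  13 + 1/3 = 40/3
  3 + 3/40 = 123/40
  14 + 40/123 = 1762/123
  24 + 123/1762 = 42411/1762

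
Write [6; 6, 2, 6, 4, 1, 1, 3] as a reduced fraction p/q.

Using pₖ = aₖpₖ₋₁ + pₖ₋₂ and qₖ = aₖqₖ₋₁ + qₖ₋₂:
  k=0: a=6, p=6, q=1
  k=1: a=6, p=37, q=6
  k=2: a=2, p=80, q=13
  k=3: a=6, p=517, q=84
  k=4: a=4, p=2148, q=349
  k=5: a=1, p=2665, q=433
  k=6: a=1, p=4813, q=782
  k=7: a=3, p=17104, q=2779

17104/2779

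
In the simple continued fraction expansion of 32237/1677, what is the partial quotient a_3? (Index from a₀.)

15

32237 = 19·1677 + 374   →  a_0 = 19
1677 = 4·374 + 181   →  a_1 = 4
374 = 2·181 + 12   →  a_2 = 2
181 = 15·12 + 1   →  a_3 = 15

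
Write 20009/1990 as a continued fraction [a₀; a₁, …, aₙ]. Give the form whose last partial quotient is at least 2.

20009 = 10×1990 + 109
1990 = 18×109 + 28
109 = 3×28 + 25
28 = 1×25 + 3
25 = 8×3 + 1
3 = 3×1 + 0  (stop)
So 20009/1990 = [10; 18, 3, 1, 8, 3].

[10; 18, 3, 1, 8, 3]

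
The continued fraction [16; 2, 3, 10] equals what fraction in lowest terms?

1183/72

Using pₖ = aₖpₖ₋₁ + pₖ₋₂ and qₖ = aₖqₖ₋₁ + qₖ₋₂:
  k=0: a=16, p=16, q=1
  k=1: a=2, p=33, q=2
  k=2: a=3, p=115, q=7
  k=3: a=10, p=1183, q=72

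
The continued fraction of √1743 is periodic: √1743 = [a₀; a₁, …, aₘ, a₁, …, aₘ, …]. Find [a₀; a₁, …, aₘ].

[41; 1, 2, 1, 82]

a₀ = ⌊√1743⌋ = 41.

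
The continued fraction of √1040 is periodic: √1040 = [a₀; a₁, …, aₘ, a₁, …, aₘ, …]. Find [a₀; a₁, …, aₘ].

a₀ = ⌊√1040⌋ = 32.
With m₀=0, d₀=1 and mₖ₊₁ = dₖaₖ − mₖ, dₖ₊₁ = (n − mₖ₊₁²)/dₖ, aₖ₊₁ = ⌊(a₀+mₖ₊₁)/dₖ₊₁⌋:
  k=1: m=32, d=16, a=4
  k=2: m=32, d=1, a=64
d=1 and a=2a₀=64 at k=2, so the next step gives (m, d) = (32, 16) again — its k=1 value — and the period has length 2.

[32; 4, 64]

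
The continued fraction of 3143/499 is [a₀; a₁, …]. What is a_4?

6

3143 = 6·499 + 149   →  a_0 = 6
499 = 3·149 + 52   →  a_1 = 3
149 = 2·52 + 45   →  a_2 = 2
52 = 1·45 + 7   →  a_3 = 1
45 = 6·7 + 3   →  a_4 = 6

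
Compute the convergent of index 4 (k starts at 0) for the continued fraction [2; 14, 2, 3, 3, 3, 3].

Using pₖ = aₖpₖ₋₁ + pₖ₋₂, qₖ = aₖqₖ₋₁ + qₖ₋₂ (with p₋₁=1, p₋₂=0, q₋₁=0, q₋₂=1):
  k=0: a=2, p=2, q=1
  k=1: a=14, p=29, q=14
  k=2: a=2, p=60, q=29
  k=3: a=3, p=209, q=101
  k=4: a=3, p=687, q=332

687/332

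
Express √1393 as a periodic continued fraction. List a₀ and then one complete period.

a₀ = ⌊√1393⌋ = 37.
With m₀=0, d₀=1 and mₖ₊₁ = dₖaₖ − mₖ, dₖ₊₁ = (n − mₖ₊₁²)/dₖ, aₖ₊₁ = ⌊(a₀+mₖ₊₁)/dₖ₊₁⌋:
  k=1: m=37, d=24, a=3
  k=2: m=35, d=7, a=10
  k=3: m=35, d=24, a=3
  k=4: m=37, d=1, a=74
d=1 and a=2a₀=74 at k=4, so the next step gives (m, d) = (37, 24) again — its k=1 value — and the period has length 4.

[37; 3, 10, 3, 74]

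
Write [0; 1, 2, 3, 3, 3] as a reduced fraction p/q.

Using pₖ = aₖpₖ₋₁ + pₖ₋₂ and qₖ = aₖqₖ₋₁ + qₖ₋₂:
  k=0: a=0, p=0, q=1
  k=1: a=1, p=1, q=1
  k=2: a=2, p=2, q=3
  k=3: a=3, p=7, q=10
  k=4: a=3, p=23, q=33
  k=5: a=3, p=76, q=109

76/109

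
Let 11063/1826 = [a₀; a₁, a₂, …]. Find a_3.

11063 = 6·1826 + 107   →  a_0 = 6
1826 = 17·107 + 7   →  a_1 = 17
107 = 15·7 + 2   →  a_2 = 15
7 = 3·2 + 1   →  a_3 = 3

3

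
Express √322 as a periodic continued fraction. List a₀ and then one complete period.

a₀ = ⌊√322⌋ = 17.
With m₀=0, d₀=1 and mₖ₊₁ = dₖaₖ − mₖ, dₖ₊₁ = (n − mₖ₊₁²)/dₖ, aₖ₊₁ = ⌊(a₀+mₖ₊₁)/dₖ₊₁⌋:
  k=1: m=17, d=33, a=1
  k=2: m=16, d=2, a=16
  k=3: m=16, d=33, a=1
  k=4: m=17, d=1, a=34
d=1 and a=2a₀=34 at k=4, so the next step gives (m, d) = (17, 33) again — its k=1 value — and the period has length 4.

[17; 1, 16, 1, 34]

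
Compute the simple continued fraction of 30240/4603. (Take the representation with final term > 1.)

30240 = 6·4603 + 2622
4603 = 1·2622 + 1981
2622 = 1·1981 + 641
1981 = 3·641 + 58
641 = 11·58 + 3
58 = 19·3 + 1
3 = 3·1 + 0  (stop)
So 30240/4603 = [6; 1, 1, 3, 11, 19, 3].

[6; 1, 1, 3, 11, 19, 3]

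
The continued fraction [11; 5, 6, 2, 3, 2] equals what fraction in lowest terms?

Fold from the inside: start with 2/1.
  3 + 1/2 = 7/2
  2 + 2/7 = 16/7
  6 + 7/16 = 103/16
  5 + 16/103 = 531/103
  11 + 103/531 = 5944/531

5944/531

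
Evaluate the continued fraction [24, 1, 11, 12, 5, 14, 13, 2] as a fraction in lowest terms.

Fold from the inside: start with 2/1.
  13 + 1/2 = 27/2
  14 + 2/27 = 380/27
  5 + 27/380 = 1927/380
  12 + 380/1927 = 23504/1927
  11 + 1927/23504 = 260471/23504
  1 + 23504/260471 = 283975/260471
  24 + 260471/283975 = 7075871/283975

7075871/283975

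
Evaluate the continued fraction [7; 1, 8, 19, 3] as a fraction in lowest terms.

Using pₖ = aₖpₖ₋₁ + pₖ₋₂ and qₖ = aₖqₖ₋₁ + qₖ₋₂:
  k=0: a=7, p=7, q=1
  k=1: a=1, p=8, q=1
  k=2: a=8, p=71, q=9
  k=3: a=19, p=1357, q=172
  k=4: a=3, p=4142, q=525

4142/525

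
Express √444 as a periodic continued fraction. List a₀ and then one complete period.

[21; 14, 42]

a₀ = ⌊√444⌋ = 21.
With m₀=0, d₀=1 and mₖ₊₁ = dₖaₖ − mₖ, dₖ₊₁ = (n − mₖ₊₁²)/dₖ, aₖ₊₁ = ⌊(a₀+mₖ₊₁)/dₖ₊₁⌋:
  k=1: m=21, d=3, a=14
  k=2: m=21, d=1, a=42
d=1 and a=2a₀=42 at k=2, so the next step gives (m, d) = (21, 3) again — its k=1 value — and the period has length 2.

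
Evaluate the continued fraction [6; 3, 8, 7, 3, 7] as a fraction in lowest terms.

25856/4091

Using pₖ = aₖpₖ₋₁ + pₖ₋₂ and qₖ = aₖqₖ₋₁ + qₖ₋₂:
  k=0: a=6, p=6, q=1
  k=1: a=3, p=19, q=3
  k=2: a=8, p=158, q=25
  k=3: a=7, p=1125, q=178
  k=4: a=3, p=3533, q=559
  k=5: a=7, p=25856, q=4091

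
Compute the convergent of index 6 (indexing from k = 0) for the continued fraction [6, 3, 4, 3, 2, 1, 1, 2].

1489/236

Using pₖ = aₖpₖ₋₁ + pₖ₋₂, qₖ = aₖqₖ₋₁ + qₖ₋₂ (with p₋₁=1, p₋₂=0, q₋₁=0, q₋₂=1):
  k=0: a=6, p=6, q=1
  k=1: a=3, p=19, q=3
  k=2: a=4, p=82, q=13
  k=3: a=3, p=265, q=42
  k=4: a=2, p=612, q=97
  k=5: a=1, p=877, q=139
  k=6: a=1, p=1489, q=236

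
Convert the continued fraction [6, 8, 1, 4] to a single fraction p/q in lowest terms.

269/44

Using pₖ = aₖpₖ₋₁ + pₖ₋₂ and qₖ = aₖqₖ₋₁ + qₖ₋₂:
  k=0: a=6, p=6, q=1
  k=1: a=8, p=49, q=8
  k=2: a=1, p=55, q=9
  k=3: a=4, p=269, q=44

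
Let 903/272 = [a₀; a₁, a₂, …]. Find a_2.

7

903 = 3·272 + 87   →  a_0 = 3
272 = 3·87 + 11   →  a_1 = 3
87 = 7·11 + 10   →  a_2 = 7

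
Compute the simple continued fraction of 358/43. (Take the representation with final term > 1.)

[8; 3, 14]

358 = 8×43 + 14
43 = 3×14 + 1
14 = 14×1 + 0  (stop)
So 358/43 = [8; 3, 14].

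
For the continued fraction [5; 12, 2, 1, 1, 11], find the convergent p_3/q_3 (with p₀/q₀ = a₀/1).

188/37

Using pₖ = aₖpₖ₋₁ + pₖ₋₂, qₖ = aₖqₖ₋₁ + qₖ₋₂ (with p₋₁=1, p₋₂=0, q₋₁=0, q₋₂=1):
  k=0: a=5, p=5, q=1
  k=1: a=12, p=61, q=12
  k=2: a=2, p=127, q=25
  k=3: a=1, p=188, q=37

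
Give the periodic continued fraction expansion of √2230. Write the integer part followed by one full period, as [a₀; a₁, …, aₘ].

[47; 4, 2, 18, 2, 4, 94]

a₀ = ⌊√2230⌋ = 47.
With m₀=0, d₀=1 and mₖ₊₁ = dₖaₖ − mₖ, dₖ₊₁ = (n − mₖ₊₁²)/dₖ, aₖ₊₁ = ⌊(a₀+mₖ₊₁)/dₖ₊₁⌋:
  k=1: m=47, d=21, a=4
  k=2: m=37, d=41, a=2
  k=3: m=45, d=5, a=18
  k=4: m=45, d=41, a=2
  k=5: m=37, d=21, a=4
  k=6: m=47, d=1, a=94
d=1 and a=2a₀=94 at k=6, so the next step gives (m, d) = (47, 21) again — its k=1 value — and the period has length 6.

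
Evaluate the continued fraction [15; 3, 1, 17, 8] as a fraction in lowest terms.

8725/572

Fold from the inside: start with 8/1.
  17 + 1/8 = 137/8
  1 + 8/137 = 145/137
  3 + 137/145 = 572/145
  15 + 145/572 = 8725/572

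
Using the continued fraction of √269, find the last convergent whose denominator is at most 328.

2657/162

√269 = [16; 2, 2, 32, …] (period length 3).
Convergents:
  p_0/q_0 = 16/1
  p_1/q_1 = 33/2
  p_2/q_2 = 82/5
  p_3/q_3 = 2657/162
  p_4/q_4 = 5396/329
q_3 = 162 ≤ 328 < 329 = q_4, so the answer is 2657/162.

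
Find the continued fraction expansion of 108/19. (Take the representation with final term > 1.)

[5; 1, 2, 6]

108 = 5*19 + 13
19 = 1*13 + 6
13 = 2*6 + 1
6 = 6*1 + 0  (stop)
So 108/19 = [5; 1, 2, 6].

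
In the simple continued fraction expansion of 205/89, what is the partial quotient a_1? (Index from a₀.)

205 = 2·89 + 27   →  a_0 = 2
89 = 3·27 + 8   →  a_1 = 3

3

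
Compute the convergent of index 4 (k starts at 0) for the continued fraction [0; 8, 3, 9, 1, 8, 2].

Using pₖ = aₖpₖ₋₁ + pₖ₋₂, qₖ = aₖqₖ₋₁ + qₖ₋₂ (with p₋₁=1, p₋₂=0, q₋₁=0, q₋₂=1):
  k=0: a=0, p=0, q=1
  k=1: a=8, p=1, q=8
  k=2: a=3, p=3, q=25
  k=3: a=9, p=28, q=233
  k=4: a=1, p=31, q=258

31/258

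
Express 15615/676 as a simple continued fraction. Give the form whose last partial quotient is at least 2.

[23; 10, 11, 6]

15615 = 23*676 + 67
676 = 10*67 + 6
67 = 11*6 + 1
6 = 6*1 + 0  (stop)
So 15615/676 = [23; 10, 11, 6].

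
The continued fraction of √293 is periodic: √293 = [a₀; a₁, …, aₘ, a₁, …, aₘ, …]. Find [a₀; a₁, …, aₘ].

a₀ = ⌊√293⌋ = 17.

[17; 8, 1, 1, 8, 34]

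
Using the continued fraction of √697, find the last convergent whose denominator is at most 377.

√697 = [26; 2, 2, 52, …] (period length 3).
Convergents:
  p_0/q_0 = 26/1
  p_1/q_1 = 53/2
  p_2/q_2 = 132/5
  p_3/q_3 = 6917/262
  p_4/q_4 = 13966/529
q_3 = 262 ≤ 377 < 529 = q_4, so the answer is 6917/262.

6917/262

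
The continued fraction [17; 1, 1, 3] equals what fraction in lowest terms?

Using pₖ = aₖpₖ₋₁ + pₖ₋₂ and qₖ = aₖqₖ₋₁ + qₖ₋₂:
  k=0: a=17, p=17, q=1
  k=1: a=1, p=18, q=1
  k=2: a=1, p=35, q=2
  k=3: a=3, p=123, q=7

123/7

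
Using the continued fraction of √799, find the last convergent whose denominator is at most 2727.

√799 = [28; 3, 1, 3, 56, …] (period length 4).
Convergents:
  p_0/q_0 = 28/1
  p_1/q_1 = 85/3
  p_2/q_2 = 113/4
  p_3/q_3 = 424/15
  p_4/q_4 = 23857/844
  p_5/q_5 = 71995/2547
  p_6/q_6 = 95852/3391
q_5 = 2547 ≤ 2727 < 3391 = q_6, so the answer is 71995/2547.

71995/2547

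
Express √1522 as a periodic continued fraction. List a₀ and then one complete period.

a₀ = ⌊√1522⌋ = 39.
With m₀=0, d₀=1 and mₖ₊₁ = dₖaₖ − mₖ, dₖ₊₁ = (n − mₖ₊₁²)/dₖ, aₖ₊₁ = ⌊(a₀+mₖ₊₁)/dₖ₊₁⌋:
  k=1: m=39, d=1, a=78
d=1 and a=2a₀=78 at k=1, so the next step gives (m, d) = (39, 1) again — its k=1 value — and the period has length 1.

[39; 78]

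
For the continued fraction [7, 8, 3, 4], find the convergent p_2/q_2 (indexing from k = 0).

178/25

Using pₖ = aₖpₖ₋₁ + pₖ₋₂, qₖ = aₖqₖ₋₁ + qₖ₋₂ (with p₋₁=1, p₋₂=0, q₋₁=0, q₋₂=1):
  k=0: a=7, p=7, q=1
  k=1: a=8, p=57, q=8
  k=2: a=3, p=178, q=25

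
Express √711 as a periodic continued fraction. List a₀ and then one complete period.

a₀ = ⌊√711⌋ = 26.
With m₀=0, d₀=1 and mₖ₊₁ = dₖaₖ − mₖ, dₖ₊₁ = (n − mₖ₊₁²)/dₖ, aₖ₊₁ = ⌊(a₀+mₖ₊₁)/dₖ₊₁⌋:
  k=1: m=26, d=35, a=1
  k=2: m=9, d=18, a=1
  k=3: m=9, d=35, a=1
  k=4: m=26, d=1, a=52
d=1 and a=2a₀=52 at k=4, so the next step gives (m, d) = (26, 35) again — its k=1 value — and the period has length 4.

[26; 1, 1, 1, 52]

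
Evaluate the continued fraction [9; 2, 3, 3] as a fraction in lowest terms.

217/23

Fold from the inside: start with 3/1.
  3 + 1/3 = 10/3
  2 + 3/10 = 23/10
  9 + 10/23 = 217/23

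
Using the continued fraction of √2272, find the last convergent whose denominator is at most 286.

13537/284

√2272 = [47; 1, 1, 1, 94, …] (period length 4).
Convergents:
  p_0/q_0 = 47/1
  p_1/q_1 = 48/1
  p_2/q_2 = 95/2
  p_3/q_3 = 143/3
  p_4/q_4 = 13537/284
  p_5/q_5 = 13680/287
q_4 = 284 ≤ 286 < 287 = q_5, so the answer is 13537/284.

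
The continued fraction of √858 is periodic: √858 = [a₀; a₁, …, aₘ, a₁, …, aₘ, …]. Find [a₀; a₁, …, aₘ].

[29; 3, 2, 3, 58]

a₀ = ⌊√858⌋ = 29.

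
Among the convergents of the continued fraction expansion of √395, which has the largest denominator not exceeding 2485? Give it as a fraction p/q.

44221/2225

√395 = [19; 1, 6, 1, 38, …] (period length 4).
Convergents:
  p_0/q_0 = 19/1
  p_1/q_1 = 20/1
  p_2/q_2 = 139/7
  p_3/q_3 = 159/8
  p_4/q_4 = 6181/311
  p_5/q_5 = 6340/319
  p_6/q_6 = 44221/2225
  p_7/q_7 = 50561/2544
q_6 = 2225 ≤ 2485 < 2544 = q_7, so the answer is 44221/2225.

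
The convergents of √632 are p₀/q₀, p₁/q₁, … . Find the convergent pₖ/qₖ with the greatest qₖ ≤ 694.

√632 = [25; 7, 6, 7, 50, …] (period length 4).
Convergents:
  p_0/q_0 = 25/1
  p_1/q_1 = 176/7
  p_2/q_2 = 1081/43
  p_3/q_3 = 7743/308
  p_4/q_4 = 388231/15443
q_3 = 308 ≤ 694 < 15443 = q_4, so the answer is 7743/308.

7743/308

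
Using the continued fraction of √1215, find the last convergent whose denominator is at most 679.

√1215 = [34; 1, 5, 1, 68, …] (period length 4).
Convergents:
  p_0/q_0 = 34/1
  p_1/q_1 = 35/1
  p_2/q_2 = 209/6
  p_3/q_3 = 244/7
  p_4/q_4 = 16801/482
  p_5/q_5 = 17045/489
  p_6/q_6 = 102026/2927
q_5 = 489 ≤ 679 < 2927 = q_6, so the answer is 17045/489.

17045/489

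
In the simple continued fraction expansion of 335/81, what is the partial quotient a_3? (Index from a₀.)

1

335 = 4·81 + 11   →  a_0 = 4
81 = 7·11 + 4   →  a_1 = 7
11 = 2·4 + 3   →  a_2 = 2
4 = 1·3 + 1   →  a_3 = 1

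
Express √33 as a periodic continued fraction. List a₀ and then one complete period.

a₀ = ⌊√33⌋ = 5.
With m₀=0, d₀=1 and mₖ₊₁ = dₖaₖ − mₖ, dₖ₊₁ = (n − mₖ₊₁²)/dₖ, aₖ₊₁ = ⌊(a₀+mₖ₊₁)/dₖ₊₁⌋:
  k=1: m=5, d=8, a=1
  k=2: m=3, d=3, a=2
  k=3: m=3, d=8, a=1
  k=4: m=5, d=1, a=10
d=1 and a=2a₀=10 at k=4, so the next step gives (m, d) = (5, 8) again — its k=1 value — and the period has length 4.

[5; 1, 2, 1, 10]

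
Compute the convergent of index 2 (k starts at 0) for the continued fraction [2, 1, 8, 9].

26/9

Using pₖ = aₖpₖ₋₁ + pₖ₋₂, qₖ = aₖqₖ₋₁ + qₖ₋₂ (with p₋₁=1, p₋₂=0, q₋₁=0, q₋₂=1):
  k=0: a=2, p=2, q=1
  k=1: a=1, p=3, q=1
  k=2: a=8, p=26, q=9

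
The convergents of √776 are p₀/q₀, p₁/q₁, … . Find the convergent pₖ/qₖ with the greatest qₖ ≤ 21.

195/7

√776 = [27; 1, 5, 1, 54, …] (period length 4).
Convergents:
  p_0/q_0 = 27/1
  p_1/q_1 = 28/1
  p_2/q_2 = 167/6
  p_3/q_3 = 195/7
  p_4/q_4 = 10697/384
q_3 = 7 ≤ 21 < 384 = q_4, so the answer is 195/7.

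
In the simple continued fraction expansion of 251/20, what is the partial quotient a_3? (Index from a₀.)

251 = 12·20 + 11   →  a_0 = 12
20 = 1·11 + 9   →  a_1 = 1
11 = 1·9 + 2   →  a_2 = 1
9 = 4·2 + 1   →  a_3 = 4

4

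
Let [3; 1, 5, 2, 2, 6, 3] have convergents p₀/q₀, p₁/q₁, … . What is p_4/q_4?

Using pₖ = aₖpₖ₋₁ + pₖ₋₂, qₖ = aₖqₖ₋₁ + qₖ₋₂ (with p₋₁=1, p₋₂=0, q₋₁=0, q₋₂=1):
  k=0: a=3, p=3, q=1
  k=1: a=1, p=4, q=1
  k=2: a=5, p=23, q=6
  k=3: a=2, p=50, q=13
  k=4: a=2, p=123, q=32

123/32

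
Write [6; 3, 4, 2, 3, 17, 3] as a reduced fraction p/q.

Fold from the inside: start with 3/1.
  17 + 1/3 = 52/3
  3 + 3/52 = 159/52
  2 + 52/159 = 370/159
  4 + 159/370 = 1639/370
  3 + 370/1639 = 5287/1639
  6 + 1639/5287 = 33361/5287

33361/5287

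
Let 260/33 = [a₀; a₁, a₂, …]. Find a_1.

260 = 7·33 + 29   →  a_0 = 7
33 = 1·29 + 4   →  a_1 = 1

1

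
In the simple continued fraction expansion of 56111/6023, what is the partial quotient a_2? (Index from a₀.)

56111 = 9·6023 + 1904   →  a_0 = 9
6023 = 3·1904 + 311   →  a_1 = 3
1904 = 6·311 + 38   →  a_2 = 6

6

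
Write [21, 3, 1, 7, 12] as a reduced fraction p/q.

Using pₖ = aₖpₖ₋₁ + pₖ₋₂ and qₖ = aₖqₖ₋₁ + qₖ₋₂:
  k=0: a=21, p=21, q=1
  k=1: a=3, p=64, q=3
  k=2: a=1, p=85, q=4
  k=3: a=7, p=659, q=31
  k=4: a=12, p=7993, q=376

7993/376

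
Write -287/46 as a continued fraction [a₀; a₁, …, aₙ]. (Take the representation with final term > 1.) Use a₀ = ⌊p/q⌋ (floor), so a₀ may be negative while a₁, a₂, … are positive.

-287 = -7*46 + 35
46 = 1*35 + 11
35 = 3*11 + 2
11 = 5*2 + 1
2 = 2*1 + 0  (stop)
So -287/46 = [-7; 1, 3, 5, 2].

[-7; 1, 3, 5, 2]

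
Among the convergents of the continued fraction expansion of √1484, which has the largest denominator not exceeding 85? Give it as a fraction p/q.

√1484 = [38; 1, 1, 10, 1, 1, 76, …] (period length 6).
Convergents:
  p_0/q_0 = 38/1
  p_1/q_1 = 39/1
  p_2/q_2 = 77/2
  p_3/q_3 = 809/21
  p_4/q_4 = 886/23
  p_5/q_5 = 1695/44
  p_6/q_6 = 129706/3367
q_5 = 44 ≤ 85 < 3367 = q_6, so the answer is 1695/44.

1695/44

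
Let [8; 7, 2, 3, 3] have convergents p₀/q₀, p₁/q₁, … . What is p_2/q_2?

Using pₖ = aₖpₖ₋₁ + pₖ₋₂, qₖ = aₖqₖ₋₁ + qₖ₋₂ (with p₋₁=1, p₋₂=0, q₋₁=0, q₋₂=1):
  k=0: a=8, p=8, q=1
  k=1: a=7, p=57, q=7
  k=2: a=2, p=122, q=15

122/15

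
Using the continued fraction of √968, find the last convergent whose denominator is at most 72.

√968 = [31; 8, 1, 6, 1, 8, 62, …] (period length 6).
Convergents:
  p_0/q_0 = 31/1
  p_1/q_1 = 249/8
  p_2/q_2 = 280/9
  p_3/q_3 = 1929/62
  p_4/q_4 = 2209/71
  p_5/q_5 = 19601/630
q_4 = 71 ≤ 72 < 630 = q_5, so the answer is 2209/71.

2209/71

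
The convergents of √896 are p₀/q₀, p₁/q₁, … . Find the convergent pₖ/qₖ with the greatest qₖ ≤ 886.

√896 = [29; 1, 13, 1, 58, …] (period length 4).
Convergents:
  p_0/q_0 = 29/1
  p_1/q_1 = 30/1
  p_2/q_2 = 419/14
  p_3/q_3 = 449/15
  p_4/q_4 = 26461/884
  p_5/q_5 = 26910/899
q_4 = 884 ≤ 886 < 899 = q_5, so the answer is 26461/884.

26461/884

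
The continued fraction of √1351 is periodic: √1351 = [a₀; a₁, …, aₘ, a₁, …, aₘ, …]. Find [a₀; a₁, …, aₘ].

[36; 1, 3, 10, 3, 1, 72]

a₀ = ⌊√1351⌋ = 36.
With m₀=0, d₀=1 and mₖ₊₁ = dₖaₖ − mₖ, dₖ₊₁ = (n − mₖ₊₁²)/dₖ, aₖ₊₁ = ⌊(a₀+mₖ₊₁)/dₖ₊₁⌋:
  k=1: m=36, d=55, a=1
  k=2: m=19, d=18, a=3
  k=3: m=35, d=7, a=10
  k=4: m=35, d=18, a=3
  k=5: m=19, d=55, a=1
  k=6: m=36, d=1, a=72
d=1 and a=2a₀=72 at k=6, so the next step gives (m, d) = (36, 55) again — its k=1 value — and the period has length 6.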